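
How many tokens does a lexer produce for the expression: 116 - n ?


Scanning '116 - n'
Token 1: '116' -> integer_literal
Token 2: '-' -> operator
Token 3: 'n' -> identifier
Total tokens: 3

3


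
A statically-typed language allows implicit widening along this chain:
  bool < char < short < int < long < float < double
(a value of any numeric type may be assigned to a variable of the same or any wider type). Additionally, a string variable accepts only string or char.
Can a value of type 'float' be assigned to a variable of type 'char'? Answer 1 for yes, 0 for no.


Target variable type: char
Source value type: float
Numeric ranks: float=5, char=1
Widening allowed iff rank(source) <= rank(target): 5 <= 1? No
Result: 0

0


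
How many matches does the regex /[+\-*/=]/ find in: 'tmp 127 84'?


Pattern: /[+\-*/=]/ (operators)
Input: 'tmp 127 84'
Scanning for matches:
Total matches: 0

0


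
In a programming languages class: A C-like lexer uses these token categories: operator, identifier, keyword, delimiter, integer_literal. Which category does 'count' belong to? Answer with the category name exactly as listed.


Token: 'count'
Checking categories:
  identifier: YES
  integer_literal: no
  operator: no
  keyword: no
  delimiter: no
Category: identifier

identifier


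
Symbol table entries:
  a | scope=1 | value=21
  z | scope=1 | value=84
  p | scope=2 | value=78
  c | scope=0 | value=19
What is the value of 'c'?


Searching symbol table for 'c':
  a | scope=1 | value=21
  z | scope=1 | value=84
  p | scope=2 | value=78
  c | scope=0 | value=19 <- MATCH
Found 'c' at scope 0 with value 19

19


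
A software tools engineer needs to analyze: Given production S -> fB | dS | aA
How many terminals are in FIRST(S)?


Production: S -> fB | dS | aA
Examining each alternative for leading terminals:
  S -> fB : first terminal = 'f'
  S -> dS : first terminal = 'd'
  S -> aA : first terminal = 'a'
FIRST(S) = {a, d, f}
Count: 3

3


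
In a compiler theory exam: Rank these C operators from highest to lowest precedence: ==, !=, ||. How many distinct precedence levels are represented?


Looking up precedence for each operator:
  == -> precedence 3
  != -> precedence 3
  || -> precedence 1
Sorted highest to lowest: ==, !=, ||
Distinct precedence values: [3, 1]
Number of distinct levels: 2

2


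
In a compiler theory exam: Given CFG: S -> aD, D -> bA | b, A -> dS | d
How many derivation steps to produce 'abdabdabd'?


Grammar: S -> aD, D -> bA | b, A -> dS | d
Deriving 'abdabdabd':
Step 1: S -> aD => aD
Step 2: D -> bA => abA
Step 3: A -> dS => abdS
Step 4: S -> aD => abdaD
Step 5: D -> bA => abdabA
Step 6: A -> dS => abdabdS
Step 7: S -> aD => abdabdaD
Step 8: D -> bA => abdabdabA
Step 9: A -> d => abdabdabd
Total derivation steps: 9

9


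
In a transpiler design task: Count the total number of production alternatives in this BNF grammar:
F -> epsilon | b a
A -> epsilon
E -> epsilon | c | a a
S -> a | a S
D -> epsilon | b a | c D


Counting alternatives per rule:
  F: 2 alternative(s)
  A: 1 alternative(s)
  E: 3 alternative(s)
  S: 2 alternative(s)
  D: 3 alternative(s)
Sum: 2 + 1 + 3 + 2 + 3 = 11

11


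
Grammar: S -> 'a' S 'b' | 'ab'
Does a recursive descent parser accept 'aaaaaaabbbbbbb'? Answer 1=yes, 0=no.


Grammar accepts strings of the form a^n b^n (n >= 1)
Word: 'aaaaaaabbbbbbb'
Counting: 7 a's and 7 b's
Check: 7 == 7? Yes
Derivation (S -> aSb applied 6 time(s), then S -> ab): S => aSb => aaSbb => aaaSbbb => aaaaSbbbb => aaaaaSbbbbb => aaaaaaSbbbbbb => aaaaaaabbbbbbb
Accepted

1


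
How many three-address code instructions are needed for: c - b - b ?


Expression: c - b - b
Generating three-address code (respecting * over +/- precedence):
  Instruction 1: t1 = c - b
  Instruction 2: t2 = t1 - b
Total instructions: 2

2


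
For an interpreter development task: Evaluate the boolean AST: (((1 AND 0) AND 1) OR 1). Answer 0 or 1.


Step 1: Evaluate inner node
  1 AND 0 = 0
Step 2: Evaluate next node
  0 AND 1 = 0
Step 3: Evaluate root node
  0 OR 1 = 1

1


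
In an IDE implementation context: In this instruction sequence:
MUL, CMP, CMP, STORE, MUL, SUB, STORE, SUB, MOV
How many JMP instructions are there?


Scanning instruction sequence for JMP:
  Position 1: MUL
  Position 2: CMP
  Position 3: CMP
  Position 4: STORE
  Position 5: MUL
  Position 6: SUB
  Position 7: STORE
  Position 8: SUB
  Position 9: MOV
Matches at positions: []
Total JMP count: 0

0


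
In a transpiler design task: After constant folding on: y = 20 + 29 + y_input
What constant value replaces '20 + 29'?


Identifying constant sub-expression:
  Original: y = 20 + 29 + y_input
  20 and 29 are both compile-time constants
  Evaluating: 20 + 29 = 49
  After folding: y = 49 + y_input

49


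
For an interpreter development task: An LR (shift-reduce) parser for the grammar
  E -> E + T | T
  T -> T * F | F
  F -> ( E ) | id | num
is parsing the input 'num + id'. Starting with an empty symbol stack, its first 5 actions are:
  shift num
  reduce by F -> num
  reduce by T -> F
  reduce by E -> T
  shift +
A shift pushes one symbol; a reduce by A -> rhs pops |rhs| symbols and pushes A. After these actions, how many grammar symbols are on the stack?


Tracking the symbol stack through each action:
  Action 1: shift 'num' : push -> stack = [num] (size 1)
  Action 2: reduce by F -> num : pop 1, push F -> stack = [F] (size 1)
  Action 3: reduce by T -> F : pop 1, push T -> stack = [T] (size 1)
  Action 4: reduce by E -> T : pop 1, push E -> stack = [E] (size 1)
  Action 5: shift '+' : push -> stack = [E, +] (size 2)
Final stack size: 2

2


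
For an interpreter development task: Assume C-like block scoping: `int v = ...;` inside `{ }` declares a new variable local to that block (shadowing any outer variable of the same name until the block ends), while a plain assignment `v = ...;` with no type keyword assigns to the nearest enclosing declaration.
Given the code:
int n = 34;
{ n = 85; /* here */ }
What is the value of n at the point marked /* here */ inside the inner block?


Analyzing scoping rules:
Outer scope: declares n = 34
Inner block: 'n = 85;' has no type keyword, so it is an assignment to the outer n (no shadowing)
Inside the block, after the assignment -> 85
Result: 85

85


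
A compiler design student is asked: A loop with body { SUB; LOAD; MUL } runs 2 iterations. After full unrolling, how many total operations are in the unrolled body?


Loop body operations: SUB, LOAD, MUL (3 ops per iteration)
Unrolling 2 iterations:
  Iteration 1: SUB, LOAD, MUL (3 ops)
  Iteration 2: SUB, LOAD, MUL (3 ops)
Total: 2 iterations * 3 ops/iter = 6 operations

6


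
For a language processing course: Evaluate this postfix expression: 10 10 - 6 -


Processing tokens left to right:
Push 10, Push 10
Pop 10 and 10, compute 10 - 10 = 0, push 0
Push 6
Pop 0 and 6, compute 0 - 6 = -6, push -6
Stack result: -6

-6


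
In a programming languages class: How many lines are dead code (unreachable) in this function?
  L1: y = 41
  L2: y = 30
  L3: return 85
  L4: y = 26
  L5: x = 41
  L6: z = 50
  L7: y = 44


Analyzing control flow:
  L1: reachable (before return)
  L2: reachable (before return)
  L3: reachable (return statement)
  L4: DEAD (after return at L3)
  L5: DEAD (after return at L3)
  L6: DEAD (after return at L3)
  L7: DEAD (after return at L3)
Return at L3, total lines = 7
Dead lines: L4 through L7
Count: 4

4


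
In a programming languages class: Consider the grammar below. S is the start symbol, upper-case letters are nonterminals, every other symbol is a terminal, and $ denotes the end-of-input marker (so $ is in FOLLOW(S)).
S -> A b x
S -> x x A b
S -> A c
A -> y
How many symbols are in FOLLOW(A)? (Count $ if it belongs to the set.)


S is the start symbol and does not occur in any rule body, so FOLLOW(S) = {$}.
Examining every occurrence of A in a rule body:
  S -> A b x : A is followed by terminal 'b' -> add 'b'
  S -> x x A b : A is followed by terminal 'b' -> add 'b' (already in the set)
  S -> A c : A is followed by terminal 'c' -> add 'c'
  A -> y : A does not occur in the body -> contributes nothing
FOLLOW(A) = {b, c}
Count: 2

2


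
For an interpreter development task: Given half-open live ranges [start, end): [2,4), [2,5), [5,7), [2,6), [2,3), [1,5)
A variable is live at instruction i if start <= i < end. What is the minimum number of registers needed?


Live ranges:
  Var0: [2, 4)
  Var1: [2, 5)
  Var2: [5, 7)
  Var3: [2, 6)
  Var4: [2, 3)
  Var5: [1, 5)
Sweep-line events (position, delta, active):
  pos=1 start -> active=1
  pos=2 start -> active=2
  pos=2 start -> active=3
  pos=2 start -> active=4
  pos=2 start -> active=5
  pos=3 end -> active=4
  pos=4 end -> active=3
  pos=5 end -> active=2
  pos=5 end -> active=1
  pos=5 start -> active=2
  pos=6 end -> active=1
  pos=7 end -> active=0
Maximum simultaneous active: 5
Minimum registers needed: 5

5


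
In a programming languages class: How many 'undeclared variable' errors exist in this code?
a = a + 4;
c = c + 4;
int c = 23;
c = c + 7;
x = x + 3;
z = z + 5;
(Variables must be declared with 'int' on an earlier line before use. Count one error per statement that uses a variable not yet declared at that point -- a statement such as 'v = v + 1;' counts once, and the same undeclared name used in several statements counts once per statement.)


Scanning code line by line:
  Line 1: use 'a' -> ERROR (undeclared)
  Line 2: use 'c' -> ERROR (undeclared)
  Line 3: declare 'c' -> declared = ['c']
  Line 4: use 'c' -> OK (declared)
  Line 5: use 'x' -> ERROR (undeclared)
  Line 6: use 'z' -> ERROR (undeclared)
Total undeclared variable errors: 4

4


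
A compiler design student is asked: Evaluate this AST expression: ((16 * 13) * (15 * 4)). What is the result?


Expression: ((16 * 13) * (15 * 4))
Evaluating step by step:
  16 * 13 = 208
  15 * 4 = 60
  208 * 60 = 12480
Result: 12480

12480


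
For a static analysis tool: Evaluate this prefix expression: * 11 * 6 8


Parsing prefix expression: * 11 * 6 8
Step 1: Innermost operation '* 6 8'
  6 * 8 = 48
Step 2: Outer operation '* 11 [48]'
  11 * 48 = 528

528


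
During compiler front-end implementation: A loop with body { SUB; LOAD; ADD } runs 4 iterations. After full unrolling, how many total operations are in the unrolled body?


Loop body operations: SUB, LOAD, ADD (3 ops per iteration)
Unrolling 4 iterations:
  Iteration 1: SUB, LOAD, ADD (3 ops)
  Iteration 2: SUB, LOAD, ADD (3 ops)
  Iteration 3: SUB, LOAD, ADD (3 ops)
  Iteration 4: SUB, LOAD, ADD (3 ops)
Total: 4 iterations * 3 ops/iter = 12 operations

12


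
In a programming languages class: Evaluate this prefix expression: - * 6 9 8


Parsing prefix expression: - * 6 9 8
Step 1: Innermost operation '* 6 9'
  6 * 9 = 54
Step 2: Outer operation '- [54] 8'
  54 - 8 = 46

46


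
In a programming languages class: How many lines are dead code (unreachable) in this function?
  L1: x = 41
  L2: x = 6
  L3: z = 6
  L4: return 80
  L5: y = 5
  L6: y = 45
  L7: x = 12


Analyzing control flow:
  L1: reachable (before return)
  L2: reachable (before return)
  L3: reachable (before return)
  L4: reachable (return statement)
  L5: DEAD (after return at L4)
  L6: DEAD (after return at L4)
  L7: DEAD (after return at L4)
Return at L4, total lines = 7
Dead lines: L5 through L7
Count: 3

3


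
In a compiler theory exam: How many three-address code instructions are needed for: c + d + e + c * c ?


Expression: c + d + e + c * c
Generating three-address code (respecting * over +/- precedence):
  Instruction 1: t1 = c * c
  Instruction 2: t2 = c + d
  Instruction 3: t3 = t2 + e
  Instruction 4: t4 = t3 + t1
Total instructions: 4

4


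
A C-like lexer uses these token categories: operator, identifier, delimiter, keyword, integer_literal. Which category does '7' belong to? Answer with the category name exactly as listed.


Token: '7'
Checking categories:
  identifier: no
  integer_literal: YES
  operator: no
  keyword: no
  delimiter: no
Category: integer_literal

integer_literal


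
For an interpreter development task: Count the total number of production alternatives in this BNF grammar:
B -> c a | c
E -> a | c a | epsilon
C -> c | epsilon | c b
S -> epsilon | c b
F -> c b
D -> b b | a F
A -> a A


Counting alternatives per rule:
  B: 2 alternative(s)
  E: 3 alternative(s)
  C: 3 alternative(s)
  S: 2 alternative(s)
  F: 1 alternative(s)
  D: 2 alternative(s)
  A: 1 alternative(s)
Sum: 2 + 3 + 3 + 2 + 1 + 2 + 1 = 14

14


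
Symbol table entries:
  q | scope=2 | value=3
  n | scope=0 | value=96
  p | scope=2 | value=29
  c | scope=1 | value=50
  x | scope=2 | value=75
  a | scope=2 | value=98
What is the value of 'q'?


Searching symbol table for 'q':
  q | scope=2 | value=3 <- MATCH
  n | scope=0 | value=96
  p | scope=2 | value=29
  c | scope=1 | value=50
  x | scope=2 | value=75
  a | scope=2 | value=98
Found 'q' at scope 2 with value 3

3


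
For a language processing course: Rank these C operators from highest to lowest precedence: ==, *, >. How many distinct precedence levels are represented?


Looking up precedence for each operator:
  == -> precedence 3
  * -> precedence 6
  > -> precedence 4
Sorted highest to lowest: *, >, ==
Distinct precedence values: [6, 4, 3]
Number of distinct levels: 3

3


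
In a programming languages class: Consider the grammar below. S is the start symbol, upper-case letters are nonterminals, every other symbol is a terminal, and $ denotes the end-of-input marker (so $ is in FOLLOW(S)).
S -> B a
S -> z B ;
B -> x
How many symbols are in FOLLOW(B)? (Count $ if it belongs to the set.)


S is the start symbol and does not occur in any rule body, so FOLLOW(S) = {$}.
Examining every occurrence of B in a rule body:
  S -> B a : B is followed by terminal 'a' -> add 'a'
  S -> z B ; : B is followed by terminal ';' -> add ';'
  B -> x : B does not occur in the body -> contributes nothing
FOLLOW(B) = {;, a}
Count: 2

2


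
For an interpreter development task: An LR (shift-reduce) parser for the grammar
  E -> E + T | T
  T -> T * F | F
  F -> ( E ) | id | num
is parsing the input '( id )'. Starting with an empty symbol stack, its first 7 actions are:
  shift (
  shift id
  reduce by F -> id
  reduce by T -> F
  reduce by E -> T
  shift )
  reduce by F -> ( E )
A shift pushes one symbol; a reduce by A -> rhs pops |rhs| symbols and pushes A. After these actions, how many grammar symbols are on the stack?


Tracking the symbol stack through each action:
  Action 1: shift '(' : push -> stack = [(] (size 1)
  Action 2: shift 'id' : push -> stack = [(, id] (size 2)
  Action 3: reduce by F -> id : pop 1, push F -> stack = [(, F] (size 2)
  Action 4: reduce by T -> F : pop 1, push T -> stack = [(, T] (size 2)
  Action 5: reduce by E -> T : pop 1, push E -> stack = [(, E] (size 2)
  Action 6: shift ')' : push -> stack = [(, E, )] (size 3)
  Action 7: reduce by F -> ( E ) : pop 3, push F -> stack = [F] (size 1)
Final stack size: 1

1


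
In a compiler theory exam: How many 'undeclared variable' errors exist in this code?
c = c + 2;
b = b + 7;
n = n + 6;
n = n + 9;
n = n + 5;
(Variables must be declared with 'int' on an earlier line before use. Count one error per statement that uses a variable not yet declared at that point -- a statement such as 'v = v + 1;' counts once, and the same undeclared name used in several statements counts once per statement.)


Scanning code line by line:
  Line 1: use 'c' -> ERROR (undeclared)
  Line 2: use 'b' -> ERROR (undeclared)
  Line 3: use 'n' -> ERROR (undeclared)
  Line 4: use 'n' -> ERROR (undeclared)
  Line 5: use 'n' -> ERROR (undeclared)
Total undeclared variable errors: 5

5


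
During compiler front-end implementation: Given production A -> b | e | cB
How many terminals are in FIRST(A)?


Production: A -> b | e | cB
Examining each alternative for leading terminals:
  A -> b : first terminal = 'b'
  A -> e : first terminal = 'e'
  A -> cB : first terminal = 'c'
FIRST(A) = {b, c, e}
Count: 3

3


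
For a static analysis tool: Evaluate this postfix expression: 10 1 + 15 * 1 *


Processing tokens left to right:
Push 10, Push 1
Pop 10 and 1, compute 10 + 1 = 11, push 11
Push 15
Pop 11 and 15, compute 11 * 15 = 165, push 165
Push 1
Pop 165 and 1, compute 165 * 1 = 165, push 165
Stack result: 165

165


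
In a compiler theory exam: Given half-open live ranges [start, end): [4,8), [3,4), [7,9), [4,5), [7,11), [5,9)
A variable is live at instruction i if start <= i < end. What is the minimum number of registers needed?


Live ranges:
  Var0: [4, 8)
  Var1: [3, 4)
  Var2: [7, 9)
  Var3: [4, 5)
  Var4: [7, 11)
  Var5: [5, 9)
Sweep-line events (position, delta, active):
  pos=3 start -> active=1
  pos=4 end -> active=0
  pos=4 start -> active=1
  pos=4 start -> active=2
  pos=5 end -> active=1
  pos=5 start -> active=2
  pos=7 start -> active=3
  pos=7 start -> active=4
  pos=8 end -> active=3
  pos=9 end -> active=2
  pos=9 end -> active=1
  pos=11 end -> active=0
Maximum simultaneous active: 4
Minimum registers needed: 4

4


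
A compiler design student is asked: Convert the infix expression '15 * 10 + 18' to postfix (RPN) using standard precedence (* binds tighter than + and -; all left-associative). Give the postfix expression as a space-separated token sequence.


Applying the shunting-yard algorithm:
  Operand 15 -> output
  Push '*' onto operator stack -> op-stack: [*]
  Operand 10 -> output
  See '+' (prec 1); top '*' (prec 2) >= it -> pop '*' to output
  Push '+' onto operator stack -> op-stack: [+]
  Operand 18 -> output
  End of input: pop '+' to output
Postfix result: 15 10 * 18 +

15 10 * 18 +


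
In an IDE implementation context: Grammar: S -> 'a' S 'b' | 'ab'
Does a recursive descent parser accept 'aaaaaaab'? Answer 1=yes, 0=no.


Grammar accepts strings of the form a^n b^n (n >= 1)
Word: 'aaaaaaab'
Counting: 7 a's and 1 b's
Check: 7 == 1? No
Mismatch: a-count != b-count
Rejected

0


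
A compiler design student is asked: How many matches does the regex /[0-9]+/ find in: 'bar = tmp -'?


Pattern: /[0-9]+/ (int literals)
Input: 'bar = tmp -'
Scanning for matches:
Total matches: 0

0


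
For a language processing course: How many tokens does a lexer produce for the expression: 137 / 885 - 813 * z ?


Scanning '137 / 885 - 813 * z'
Token 1: '137' -> integer_literal
Token 2: '/' -> operator
Token 3: '885' -> integer_literal
Token 4: '-' -> operator
Token 5: '813' -> integer_literal
Token 6: '*' -> operator
Token 7: 'z' -> identifier
Total tokens: 7

7


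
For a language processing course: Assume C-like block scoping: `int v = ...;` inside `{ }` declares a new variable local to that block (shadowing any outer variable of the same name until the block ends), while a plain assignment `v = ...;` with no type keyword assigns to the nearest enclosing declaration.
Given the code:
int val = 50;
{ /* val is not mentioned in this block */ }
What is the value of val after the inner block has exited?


Analyzing scoping rules:
Outer scope: declares val = 50
Inner block: val is neither redeclared nor assigned -> unchanged
After the block -> 50
Result: 50

50


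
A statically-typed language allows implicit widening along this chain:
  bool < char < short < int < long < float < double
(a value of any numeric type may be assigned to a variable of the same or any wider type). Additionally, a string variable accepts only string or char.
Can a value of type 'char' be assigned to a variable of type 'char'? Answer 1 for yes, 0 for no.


Target variable type: char
Source value type: char
Numeric ranks: char=1, char=1
Widening allowed iff rank(source) <= rank(target): 1 <= 1? Yes
Result: 1

1


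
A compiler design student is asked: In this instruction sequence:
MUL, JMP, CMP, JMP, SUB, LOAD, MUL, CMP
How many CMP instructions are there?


Scanning instruction sequence for CMP:
  Position 1: MUL
  Position 2: JMP
  Position 3: CMP <- MATCH
  Position 4: JMP
  Position 5: SUB
  Position 6: LOAD
  Position 7: MUL
  Position 8: CMP <- MATCH
Matches at positions: [3, 8]
Total CMP count: 2

2


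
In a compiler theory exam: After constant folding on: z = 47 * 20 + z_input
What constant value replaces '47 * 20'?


Identifying constant sub-expression:
  Original: z = 47 * 20 + z_input
  47 and 20 are both compile-time constants
  Evaluating: 47 * 20 = 940
  After folding: z = 940 + z_input

940


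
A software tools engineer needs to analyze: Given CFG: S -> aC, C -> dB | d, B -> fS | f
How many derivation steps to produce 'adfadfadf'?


Grammar: S -> aC, C -> dB | d, B -> fS | f
Deriving 'adfadfadf':
Step 1: S -> aC => aC
Step 2: C -> dB => adB
Step 3: B -> fS => adfS
Step 4: S -> aC => adfaC
Step 5: C -> dB => adfadB
Step 6: B -> fS => adfadfS
Step 7: S -> aC => adfadfaC
Step 8: C -> dB => adfadfadB
Step 9: B -> f => adfadfadf
Total derivation steps: 9

9


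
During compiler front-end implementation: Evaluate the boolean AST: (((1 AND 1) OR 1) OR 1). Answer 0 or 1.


Step 1: Evaluate inner node
  1 AND 1 = 1
Step 2: Evaluate next node
  1 OR 1 = 1
Step 3: Evaluate root node
  1 OR 1 = 1

1


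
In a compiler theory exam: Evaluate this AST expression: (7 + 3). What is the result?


Expression: (7 + 3)
Evaluating step by step:
  7 + 3 = 10
Result: 10

10


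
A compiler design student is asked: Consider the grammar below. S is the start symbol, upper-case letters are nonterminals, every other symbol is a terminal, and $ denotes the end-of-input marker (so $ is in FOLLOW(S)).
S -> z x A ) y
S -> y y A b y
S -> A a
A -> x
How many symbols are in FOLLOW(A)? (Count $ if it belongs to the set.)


S is the start symbol and does not occur in any rule body, so FOLLOW(S) = {$}.
Examining every occurrence of A in a rule body:
  S -> z x A ) y : A is followed by terminal ')' -> add ')'
  S -> y y A b y : A is followed by terminal 'b' -> add 'b'
  S -> A a : A is followed by terminal 'a' -> add 'a'
  A -> x : A does not occur in the body -> contributes nothing
FOLLOW(A) = {), a, b}
Count: 3

3


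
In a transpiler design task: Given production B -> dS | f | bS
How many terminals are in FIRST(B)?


Production: B -> dS | f | bS
Examining each alternative for leading terminals:
  B -> dS : first terminal = 'd'
  B -> f : first terminal = 'f'
  B -> bS : first terminal = 'b'
FIRST(B) = {b, d, f}
Count: 3

3


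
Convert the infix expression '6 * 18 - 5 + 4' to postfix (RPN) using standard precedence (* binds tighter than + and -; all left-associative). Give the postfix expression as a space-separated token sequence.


Applying the shunting-yard algorithm:
  Operand 6 -> output
  Push '*' onto operator stack -> op-stack: [*]
  Operand 18 -> output
  See '-' (prec 1); top '*' (prec 2) >= it -> pop '*' to output
  Push '-' onto operator stack -> op-stack: [-]
  Operand 5 -> output
  See '+' (prec 1); top '-' (prec 1) >= it -> pop '-' to output
  Push '+' onto operator stack -> op-stack: [+]
  Operand 4 -> output
  End of input: pop '+' to output
Postfix result: 6 18 * 5 - 4 +

6 18 * 5 - 4 +


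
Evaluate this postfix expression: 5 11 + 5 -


Processing tokens left to right:
Push 5, Push 11
Pop 5 and 11, compute 5 + 11 = 16, push 16
Push 5
Pop 16 and 5, compute 16 - 5 = 11, push 11
Stack result: 11

11


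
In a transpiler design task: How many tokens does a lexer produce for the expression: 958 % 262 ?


Scanning '958 % 262'
Token 1: '958' -> integer_literal
Token 2: '%' -> operator
Token 3: '262' -> integer_literal
Total tokens: 3

3


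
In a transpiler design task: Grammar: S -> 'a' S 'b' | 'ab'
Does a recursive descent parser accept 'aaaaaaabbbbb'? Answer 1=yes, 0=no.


Grammar accepts strings of the form a^n b^n (n >= 1)
Word: 'aaaaaaabbbbb'
Counting: 7 a's and 5 b's
Check: 7 == 5? No
Mismatch: a-count != b-count
Rejected

0


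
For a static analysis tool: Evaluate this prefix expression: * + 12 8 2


Parsing prefix expression: * + 12 8 2
Step 1: Innermost operation '+ 12 8'
  12 + 8 = 20
Step 2: Outer operation '* [20] 2'
  20 * 2 = 40

40


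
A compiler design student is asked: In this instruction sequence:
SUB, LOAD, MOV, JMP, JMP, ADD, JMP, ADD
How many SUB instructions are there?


Scanning instruction sequence for SUB:
  Position 1: SUB <- MATCH
  Position 2: LOAD
  Position 3: MOV
  Position 4: JMP
  Position 5: JMP
  Position 6: ADD
  Position 7: JMP
  Position 8: ADD
Matches at positions: [1]
Total SUB count: 1

1


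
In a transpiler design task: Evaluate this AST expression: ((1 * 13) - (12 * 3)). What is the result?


Expression: ((1 * 13) - (12 * 3))
Evaluating step by step:
  1 * 13 = 13
  12 * 3 = 36
  13 - 36 = -23
Result: -23

-23


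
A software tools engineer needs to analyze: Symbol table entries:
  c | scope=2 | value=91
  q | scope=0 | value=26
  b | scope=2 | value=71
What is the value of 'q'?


Searching symbol table for 'q':
  c | scope=2 | value=91
  q | scope=0 | value=26 <- MATCH
  b | scope=2 | value=71
Found 'q' at scope 0 with value 26

26


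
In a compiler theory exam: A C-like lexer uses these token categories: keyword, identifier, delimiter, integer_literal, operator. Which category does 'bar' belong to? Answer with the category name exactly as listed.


Token: 'bar'
Checking categories:
  identifier: YES
  integer_literal: no
  operator: no
  keyword: no
  delimiter: no
Category: identifier

identifier


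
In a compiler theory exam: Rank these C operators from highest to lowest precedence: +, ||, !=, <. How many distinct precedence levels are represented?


Looking up precedence for each operator:
  + -> precedence 5
  || -> precedence 1
  != -> precedence 3
  < -> precedence 4
Sorted highest to lowest: +, <, !=, ||
Distinct precedence values: [5, 4, 3, 1]
Number of distinct levels: 4

4


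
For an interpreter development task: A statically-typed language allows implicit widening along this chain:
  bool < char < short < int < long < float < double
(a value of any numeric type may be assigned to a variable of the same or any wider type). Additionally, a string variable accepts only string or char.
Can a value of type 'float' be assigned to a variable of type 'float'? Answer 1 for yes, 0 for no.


Target variable type: float
Source value type: float
Numeric ranks: float=5, float=5
Widening allowed iff rank(source) <= rank(target): 5 <= 5? Yes
Result: 1

1


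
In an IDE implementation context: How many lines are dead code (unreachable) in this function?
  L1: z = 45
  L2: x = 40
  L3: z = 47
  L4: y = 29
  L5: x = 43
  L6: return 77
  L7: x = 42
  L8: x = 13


Analyzing control flow:
  L1: reachable (before return)
  L2: reachable (before return)
  L3: reachable (before return)
  L4: reachable (before return)
  L5: reachable (before return)
  L6: reachable (return statement)
  L7: DEAD (after return at L6)
  L8: DEAD (after return at L6)
Return at L6, total lines = 8
Dead lines: L7 through L8
Count: 2

2


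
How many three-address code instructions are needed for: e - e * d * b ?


Expression: e - e * d * b
Generating three-address code (respecting * over +/- precedence):
  Instruction 1: t1 = e * d
  Instruction 2: t2 = t1 * b
  Instruction 3: t3 = e - t2
Total instructions: 3

3


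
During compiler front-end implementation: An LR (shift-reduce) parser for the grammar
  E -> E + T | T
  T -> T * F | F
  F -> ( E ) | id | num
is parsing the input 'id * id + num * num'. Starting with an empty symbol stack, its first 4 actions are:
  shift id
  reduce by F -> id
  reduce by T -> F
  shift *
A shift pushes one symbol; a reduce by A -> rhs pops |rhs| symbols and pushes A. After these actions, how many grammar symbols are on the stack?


Tracking the symbol stack through each action:
  Action 1: shift 'id' : push -> stack = [id] (size 1)
  Action 2: reduce by F -> id : pop 1, push F -> stack = [F] (size 1)
  Action 3: reduce by T -> F : pop 1, push T -> stack = [T] (size 1)
  Action 4: shift '*' : push -> stack = [T, *] (size 2)
Final stack size: 2

2


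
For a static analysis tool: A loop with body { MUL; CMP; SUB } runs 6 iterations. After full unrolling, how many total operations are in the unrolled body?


Loop body operations: MUL, CMP, SUB (3 ops per iteration)
Unrolling 6 iterations:
  Iteration 1: MUL, CMP, SUB (3 ops)
  Iteration 2: MUL, CMP, SUB (3 ops)
  Iteration 3: MUL, CMP, SUB (3 ops)
  Iteration 4: MUL, CMP, SUB (3 ops)
  Iteration 5: MUL, CMP, SUB (3 ops)
  Iteration 6: MUL, CMP, SUB (3 ops)
Total: 6 iterations * 3 ops/iter = 18 operations

18


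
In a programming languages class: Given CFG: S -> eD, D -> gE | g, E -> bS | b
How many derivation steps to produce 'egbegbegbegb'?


Grammar: S -> eD, D -> gE | g, E -> bS | b
Deriving 'egbegbegbegb':
Step 1: S -> eD => eD
Step 2: D -> gE => egE
Step 3: E -> bS => egbS
Step 4: S -> eD => egbeD
Step 5: D -> gE => egbegE
Step 6: E -> bS => egbegbS
Step 7: S -> eD => egbegbeD
Step 8: D -> gE => egbegbegE
Step 9: E -> bS => egbegbegbS
Step 10: S -> eD => egbegbegbeD
Step 11: D -> gE => egbegbegbegE
Step 12: E -> b => egbegbegbegb
Total derivation steps: 12

12


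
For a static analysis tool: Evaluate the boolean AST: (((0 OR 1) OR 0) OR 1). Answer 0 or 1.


Step 1: Evaluate inner node
  0 OR 1 = 1
Step 2: Evaluate next node
  1 OR 0 = 1
Step 3: Evaluate root node
  1 OR 1 = 1

1


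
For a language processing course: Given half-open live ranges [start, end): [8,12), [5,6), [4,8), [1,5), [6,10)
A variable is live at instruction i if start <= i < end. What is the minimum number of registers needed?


Live ranges:
  Var0: [8, 12)
  Var1: [5, 6)
  Var2: [4, 8)
  Var3: [1, 5)
  Var4: [6, 10)
Sweep-line events (position, delta, active):
  pos=1 start -> active=1
  pos=4 start -> active=2
  pos=5 end -> active=1
  pos=5 start -> active=2
  pos=6 end -> active=1
  pos=6 start -> active=2
  pos=8 end -> active=1
  pos=8 start -> active=2
  pos=10 end -> active=1
  pos=12 end -> active=0
Maximum simultaneous active: 2
Minimum registers needed: 2

2


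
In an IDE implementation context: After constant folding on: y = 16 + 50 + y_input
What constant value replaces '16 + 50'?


Identifying constant sub-expression:
  Original: y = 16 + 50 + y_input
  16 and 50 are both compile-time constants
  Evaluating: 16 + 50 = 66
  After folding: y = 66 + y_input

66


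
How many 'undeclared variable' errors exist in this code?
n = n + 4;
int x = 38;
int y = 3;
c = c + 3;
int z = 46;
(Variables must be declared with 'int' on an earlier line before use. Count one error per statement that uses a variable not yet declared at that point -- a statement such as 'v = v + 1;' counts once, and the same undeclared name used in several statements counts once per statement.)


Scanning code line by line:
  Line 1: use 'n' -> ERROR (undeclared)
  Line 2: declare 'x' -> declared = ['x']
  Line 3: declare 'y' -> declared = ['x', 'y']
  Line 4: use 'c' -> ERROR (undeclared)
  Line 5: declare 'z' -> declared = ['x', 'y', 'z']
Total undeclared variable errors: 2

2


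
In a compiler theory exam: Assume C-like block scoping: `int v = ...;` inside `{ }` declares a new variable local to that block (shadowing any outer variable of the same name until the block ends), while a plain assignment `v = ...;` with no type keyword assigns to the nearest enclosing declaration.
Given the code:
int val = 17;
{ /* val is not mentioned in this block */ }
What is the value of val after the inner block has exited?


Analyzing scoping rules:
Outer scope: declares val = 17
Inner block: val is neither redeclared nor assigned -> unchanged
After the block -> 17
Result: 17

17


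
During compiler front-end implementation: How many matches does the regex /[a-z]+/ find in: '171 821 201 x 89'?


Pattern: /[a-z]+/ (identifiers)
Input: '171 821 201 x 89'
Scanning for matches:
  Match 1: 'x'
Total matches: 1

1


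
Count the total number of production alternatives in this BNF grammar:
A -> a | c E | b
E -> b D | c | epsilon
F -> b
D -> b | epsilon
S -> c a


Counting alternatives per rule:
  A: 3 alternative(s)
  E: 3 alternative(s)
  F: 1 alternative(s)
  D: 2 alternative(s)
  S: 1 alternative(s)
Sum: 3 + 3 + 1 + 2 + 1 = 10

10


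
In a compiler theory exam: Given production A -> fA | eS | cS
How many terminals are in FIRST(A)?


Production: A -> fA | eS | cS
Examining each alternative for leading terminals:
  A -> fA : first terminal = 'f'
  A -> eS : first terminal = 'e'
  A -> cS : first terminal = 'c'
FIRST(A) = {c, e, f}
Count: 3

3


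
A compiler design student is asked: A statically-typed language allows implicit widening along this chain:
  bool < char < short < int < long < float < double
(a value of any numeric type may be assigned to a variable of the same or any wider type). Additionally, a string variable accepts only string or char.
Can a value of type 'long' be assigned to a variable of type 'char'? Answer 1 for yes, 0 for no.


Target variable type: char
Source value type: long
Numeric ranks: long=4, char=1
Widening allowed iff rank(source) <= rank(target): 4 <= 1? No
Result: 0

0


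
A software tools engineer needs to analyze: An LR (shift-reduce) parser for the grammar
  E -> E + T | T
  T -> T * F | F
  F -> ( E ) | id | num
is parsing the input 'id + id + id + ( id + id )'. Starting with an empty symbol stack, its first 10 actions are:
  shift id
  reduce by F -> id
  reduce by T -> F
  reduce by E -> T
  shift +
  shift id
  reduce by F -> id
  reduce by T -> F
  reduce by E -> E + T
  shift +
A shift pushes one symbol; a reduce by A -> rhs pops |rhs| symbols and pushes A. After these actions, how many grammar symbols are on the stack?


Tracking the symbol stack through each action:
  Action 1: shift 'id' : push -> stack = [id] (size 1)
  Action 2: reduce by F -> id : pop 1, push F -> stack = [F] (size 1)
  Action 3: reduce by T -> F : pop 1, push T -> stack = [T] (size 1)
  Action 4: reduce by E -> T : pop 1, push E -> stack = [E] (size 1)
  Action 5: shift '+' : push -> stack = [E, +] (size 2)
  Action 6: shift 'id' : push -> stack = [E, +, id] (size 3)
  Action 7: reduce by F -> id : pop 1, push F -> stack = [E, +, F] (size 3)
  Action 8: reduce by T -> F : pop 1, push T -> stack = [E, +, T] (size 3)
  Action 9: reduce by E -> E + T : pop 3, push E -> stack = [E] (size 1)
  Action 10: shift '+' : push -> stack = [E, +] (size 2)
Final stack size: 2

2


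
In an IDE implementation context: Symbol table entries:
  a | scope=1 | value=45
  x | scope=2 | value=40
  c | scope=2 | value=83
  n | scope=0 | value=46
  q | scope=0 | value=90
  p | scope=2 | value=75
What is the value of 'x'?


Searching symbol table for 'x':
  a | scope=1 | value=45
  x | scope=2 | value=40 <- MATCH
  c | scope=2 | value=83
  n | scope=0 | value=46
  q | scope=0 | value=90
  p | scope=2 | value=75
Found 'x' at scope 2 with value 40

40


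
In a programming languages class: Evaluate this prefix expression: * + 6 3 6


Parsing prefix expression: * + 6 3 6
Step 1: Innermost operation '+ 6 3'
  6 + 3 = 9
Step 2: Outer operation '* [9] 6'
  9 * 6 = 54

54


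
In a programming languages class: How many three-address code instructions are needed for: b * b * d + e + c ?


Expression: b * b * d + e + c
Generating three-address code (respecting * over +/- precedence):
  Instruction 1: t1 = b * b
  Instruction 2: t2 = t1 * d
  Instruction 3: t3 = t2 + e
  Instruction 4: t4 = t3 + c
Total instructions: 4

4


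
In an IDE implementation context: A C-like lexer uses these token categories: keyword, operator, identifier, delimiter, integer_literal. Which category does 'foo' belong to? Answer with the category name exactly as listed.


Token: 'foo'
Checking categories:
  identifier: YES
  integer_literal: no
  operator: no
  keyword: no
  delimiter: no
Category: identifier

identifier


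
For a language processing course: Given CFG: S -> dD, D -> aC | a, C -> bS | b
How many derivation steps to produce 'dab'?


Grammar: S -> dD, D -> aC | a, C -> bS | b
Deriving 'dab':
Step 1: S -> dD => dD
Step 2: D -> aC => daC
Step 3: C -> b => dab
Total derivation steps: 3

3


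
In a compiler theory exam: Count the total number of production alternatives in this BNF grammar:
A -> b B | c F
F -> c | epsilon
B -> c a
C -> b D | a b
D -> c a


Counting alternatives per rule:
  A: 2 alternative(s)
  F: 2 alternative(s)
  B: 1 alternative(s)
  C: 2 alternative(s)
  D: 1 alternative(s)
Sum: 2 + 2 + 1 + 2 + 1 = 8

8


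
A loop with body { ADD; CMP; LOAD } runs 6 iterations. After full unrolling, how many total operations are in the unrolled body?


Loop body operations: ADD, CMP, LOAD (3 ops per iteration)
Unrolling 6 iterations:
  Iteration 1: ADD, CMP, LOAD (3 ops)
  Iteration 2: ADD, CMP, LOAD (3 ops)
  Iteration 3: ADD, CMP, LOAD (3 ops)
  Iteration 4: ADD, CMP, LOAD (3 ops)
  Iteration 5: ADD, CMP, LOAD (3 ops)
  Iteration 6: ADD, CMP, LOAD (3 ops)
Total: 6 iterations * 3 ops/iter = 18 operations

18


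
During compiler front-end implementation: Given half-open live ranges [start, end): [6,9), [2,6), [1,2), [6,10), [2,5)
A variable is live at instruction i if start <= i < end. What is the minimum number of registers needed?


Live ranges:
  Var0: [6, 9)
  Var1: [2, 6)
  Var2: [1, 2)
  Var3: [6, 10)
  Var4: [2, 5)
Sweep-line events (position, delta, active):
  pos=1 start -> active=1
  pos=2 end -> active=0
  pos=2 start -> active=1
  pos=2 start -> active=2
  pos=5 end -> active=1
  pos=6 end -> active=0
  pos=6 start -> active=1
  pos=6 start -> active=2
  pos=9 end -> active=1
  pos=10 end -> active=0
Maximum simultaneous active: 2
Minimum registers needed: 2

2


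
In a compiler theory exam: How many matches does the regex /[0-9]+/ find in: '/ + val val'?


Pattern: /[0-9]+/ (int literals)
Input: '/ + val val'
Scanning for matches:
Total matches: 0

0


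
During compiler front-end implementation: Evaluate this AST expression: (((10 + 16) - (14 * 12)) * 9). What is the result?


Expression: (((10 + 16) - (14 * 12)) * 9)
Evaluating step by step:
  10 + 16 = 26
  14 * 12 = 168
  26 - 168 = -142
  -142 * 9 = -1278
Result: -1278

-1278


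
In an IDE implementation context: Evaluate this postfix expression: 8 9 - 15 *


Processing tokens left to right:
Push 8, Push 9
Pop 8 and 9, compute 8 - 9 = -1, push -1
Push 15
Pop -1 and 15, compute -1 * 15 = -15, push -15
Stack result: -15

-15


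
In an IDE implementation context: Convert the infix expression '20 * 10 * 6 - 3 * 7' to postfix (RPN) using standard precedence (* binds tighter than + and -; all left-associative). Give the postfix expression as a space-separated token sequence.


Applying the shunting-yard algorithm:
  Operand 20 -> output
  Push '*' onto operator stack -> op-stack: [*]
  Operand 10 -> output
  See '*' (prec 2); top '*' (prec 2) >= it -> pop '*' to output
  Push '*' onto operator stack -> op-stack: [*]
  Operand 6 -> output
  See '-' (prec 1); top '*' (prec 2) >= it -> pop '*' to output
  Push '-' onto operator stack -> op-stack: [-]
  Operand 3 -> output
  Push '*' onto operator stack -> op-stack: [-, *]
  Operand 7 -> output
  End of input: pop '*' to output
  End of input: pop '-' to output
Postfix result: 20 10 * 6 * 3 7 * -

20 10 * 6 * 3 7 * -


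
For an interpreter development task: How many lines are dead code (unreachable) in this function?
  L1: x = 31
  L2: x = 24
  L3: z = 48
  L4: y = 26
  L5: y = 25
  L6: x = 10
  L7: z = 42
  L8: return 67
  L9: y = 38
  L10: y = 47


Analyzing control flow:
  L1: reachable (before return)
  L2: reachable (before return)
  L3: reachable (before return)
  L4: reachable (before return)
  L5: reachable (before return)
  L6: reachable (before return)
  L7: reachable (before return)
  L8: reachable (return statement)
  L9: DEAD (after return at L8)
  L10: DEAD (after return at L8)
Return at L8, total lines = 10
Dead lines: L9 through L10
Count: 2

2


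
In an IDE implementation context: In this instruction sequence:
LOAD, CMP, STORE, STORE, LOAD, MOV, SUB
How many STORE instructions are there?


Scanning instruction sequence for STORE:
  Position 1: LOAD
  Position 2: CMP
  Position 3: STORE <- MATCH
  Position 4: STORE <- MATCH
  Position 5: LOAD
  Position 6: MOV
  Position 7: SUB
Matches at positions: [3, 4]
Total STORE count: 2

2
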